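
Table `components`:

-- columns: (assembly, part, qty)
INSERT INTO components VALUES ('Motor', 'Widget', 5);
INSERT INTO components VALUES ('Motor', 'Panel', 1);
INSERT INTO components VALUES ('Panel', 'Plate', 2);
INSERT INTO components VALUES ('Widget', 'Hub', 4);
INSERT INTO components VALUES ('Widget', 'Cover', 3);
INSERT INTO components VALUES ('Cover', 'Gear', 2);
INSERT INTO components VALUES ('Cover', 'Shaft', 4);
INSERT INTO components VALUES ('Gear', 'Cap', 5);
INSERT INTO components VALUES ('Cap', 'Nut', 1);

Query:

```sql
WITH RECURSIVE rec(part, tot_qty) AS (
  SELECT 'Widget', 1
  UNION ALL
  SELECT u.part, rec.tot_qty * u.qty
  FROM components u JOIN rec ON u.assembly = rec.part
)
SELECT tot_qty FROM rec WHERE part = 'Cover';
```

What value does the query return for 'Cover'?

Base: (Widget, tot_qty=1).
Iteration 1: components of {Widget} -> Cover = 1*3 = 3, Hub = 1*4 = 4.
Iteration 2: components of {Cover,Hub} -> Gear = 3*2 = 6, Shaft = 3*4 = 12.
Iteration 3: components of {Gear,Shaft} -> Cap = 6*5 = 30.
Iteration 4: components of {Cap} -> Nut = 30*1 = 30.
Iteration 5: no further components; recursion stops.

3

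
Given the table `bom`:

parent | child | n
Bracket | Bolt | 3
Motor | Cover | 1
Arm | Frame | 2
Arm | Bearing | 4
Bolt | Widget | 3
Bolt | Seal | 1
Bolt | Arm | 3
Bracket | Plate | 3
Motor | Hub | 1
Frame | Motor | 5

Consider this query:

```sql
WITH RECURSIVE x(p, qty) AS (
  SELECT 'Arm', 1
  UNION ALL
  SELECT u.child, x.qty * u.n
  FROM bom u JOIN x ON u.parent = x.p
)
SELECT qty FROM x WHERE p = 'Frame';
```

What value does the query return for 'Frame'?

Base: (Arm, qty=1).
Iteration 1: components of {Arm} -> Bearing = 1*4 = 4, Frame = 1*2 = 2.
Iteration 2: components of {Bearing,Frame} -> Motor = 2*5 = 10.
Iteration 3: components of {Motor} -> Cover = 10*1 = 10, Hub = 10*1 = 10.
Iteration 4: no further components; recursion stops.

2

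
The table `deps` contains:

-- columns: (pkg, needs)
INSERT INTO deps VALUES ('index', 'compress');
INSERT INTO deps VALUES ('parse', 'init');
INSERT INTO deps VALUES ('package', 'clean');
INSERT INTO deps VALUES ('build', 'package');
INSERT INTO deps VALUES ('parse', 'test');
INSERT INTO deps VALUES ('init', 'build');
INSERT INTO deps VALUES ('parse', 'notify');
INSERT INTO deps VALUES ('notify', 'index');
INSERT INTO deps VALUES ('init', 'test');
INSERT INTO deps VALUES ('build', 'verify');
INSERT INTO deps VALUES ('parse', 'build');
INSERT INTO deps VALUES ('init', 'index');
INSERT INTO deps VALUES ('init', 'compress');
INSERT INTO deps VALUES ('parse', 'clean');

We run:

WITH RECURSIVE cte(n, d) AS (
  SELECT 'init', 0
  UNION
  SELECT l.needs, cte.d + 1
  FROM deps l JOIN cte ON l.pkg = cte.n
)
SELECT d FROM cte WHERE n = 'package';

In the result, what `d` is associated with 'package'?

Base: (init, d=0).
Iteration 1: edges from {init} -> (build, d=1), (compress, d=1), (index, d=1), (test, d=1).
Iteration 2: edges from {build,compress,index,test} -> (compress, d=2), (package, d=2), (verify, d=2).
Iteration 3: edges from {compress,package,verify} -> (clean, d=3).
Iteration 4: no outgoing edges from {clean}; recursion stops.

2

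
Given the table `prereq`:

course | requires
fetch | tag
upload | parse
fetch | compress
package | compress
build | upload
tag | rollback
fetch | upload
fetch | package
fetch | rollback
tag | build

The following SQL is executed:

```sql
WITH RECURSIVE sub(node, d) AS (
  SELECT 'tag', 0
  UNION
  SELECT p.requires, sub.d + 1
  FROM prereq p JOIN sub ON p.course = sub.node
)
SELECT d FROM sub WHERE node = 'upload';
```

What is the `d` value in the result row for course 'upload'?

2

Base: (tag, d=0).
Iteration 1: edges from {tag} -> (build, d=1), (rollback, d=1).
Iteration 2: edges from {build,rollback} -> (upload, d=2).
Iteration 3: edges from {upload} -> (parse, d=3).
Iteration 4: no outgoing edges from {parse}; recursion stops.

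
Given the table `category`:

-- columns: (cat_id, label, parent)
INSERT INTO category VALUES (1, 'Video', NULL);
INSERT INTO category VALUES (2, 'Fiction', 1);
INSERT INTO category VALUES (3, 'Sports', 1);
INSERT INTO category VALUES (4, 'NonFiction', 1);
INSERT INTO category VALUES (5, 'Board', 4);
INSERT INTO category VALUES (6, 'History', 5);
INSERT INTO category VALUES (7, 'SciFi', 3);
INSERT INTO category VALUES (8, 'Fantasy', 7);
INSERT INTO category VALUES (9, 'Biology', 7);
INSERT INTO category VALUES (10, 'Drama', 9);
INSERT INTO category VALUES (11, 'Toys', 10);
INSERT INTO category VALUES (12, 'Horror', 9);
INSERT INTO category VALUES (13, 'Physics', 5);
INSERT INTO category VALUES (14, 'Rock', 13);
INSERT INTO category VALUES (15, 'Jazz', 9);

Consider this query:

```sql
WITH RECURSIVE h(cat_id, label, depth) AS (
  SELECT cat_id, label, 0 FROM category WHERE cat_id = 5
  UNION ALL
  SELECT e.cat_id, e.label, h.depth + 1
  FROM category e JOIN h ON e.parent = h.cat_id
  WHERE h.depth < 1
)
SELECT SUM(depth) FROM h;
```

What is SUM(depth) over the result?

2

Base: cat_id=5 (Board) at depth 0.
Iteration 1: rows with parent in {5} -> History (id 6, depth 1), Physics (id 13, depth 1).
Iteration 2: depth < 1 fails for all current rows; recursion stops.
SUM(depth) = 0 + 1 + 1 = 2.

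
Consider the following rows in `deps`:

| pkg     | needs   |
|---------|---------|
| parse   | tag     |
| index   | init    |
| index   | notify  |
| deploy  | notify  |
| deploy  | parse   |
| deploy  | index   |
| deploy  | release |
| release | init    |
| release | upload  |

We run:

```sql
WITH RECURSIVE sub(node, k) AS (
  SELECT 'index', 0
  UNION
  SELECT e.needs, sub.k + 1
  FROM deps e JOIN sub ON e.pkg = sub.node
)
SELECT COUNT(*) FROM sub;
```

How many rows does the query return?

Base: (index, k=0).
Iteration 1: edges from {index} -> (init, k=1), (notify, k=1).
Iteration 2: no outgoing edges from {init,notify}; recursion stops.
Total rows emitted: 3.

3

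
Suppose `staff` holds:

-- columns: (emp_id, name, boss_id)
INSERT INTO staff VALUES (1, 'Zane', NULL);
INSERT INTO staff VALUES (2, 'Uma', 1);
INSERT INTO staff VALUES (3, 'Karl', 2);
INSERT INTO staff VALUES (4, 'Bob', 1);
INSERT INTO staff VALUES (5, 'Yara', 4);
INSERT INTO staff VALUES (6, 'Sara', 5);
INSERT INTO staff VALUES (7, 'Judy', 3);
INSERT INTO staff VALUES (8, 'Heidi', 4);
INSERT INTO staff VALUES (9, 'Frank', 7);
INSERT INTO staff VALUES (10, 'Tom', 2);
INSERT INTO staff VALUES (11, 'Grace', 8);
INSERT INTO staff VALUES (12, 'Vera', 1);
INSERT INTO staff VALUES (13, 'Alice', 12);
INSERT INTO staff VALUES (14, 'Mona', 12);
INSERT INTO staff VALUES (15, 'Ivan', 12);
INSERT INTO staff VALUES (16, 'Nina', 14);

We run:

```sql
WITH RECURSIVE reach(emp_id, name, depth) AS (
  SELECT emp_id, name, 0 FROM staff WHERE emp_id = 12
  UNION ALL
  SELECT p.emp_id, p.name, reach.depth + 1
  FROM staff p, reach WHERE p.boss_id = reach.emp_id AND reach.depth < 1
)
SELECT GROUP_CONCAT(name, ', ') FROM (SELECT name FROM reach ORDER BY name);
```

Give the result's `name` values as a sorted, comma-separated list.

Base: emp_id=12 (Vera) at depth 0.
Iteration 1: rows with boss_id in {12} -> Alice (id 13, depth 1), Mona (id 14, depth 1), Ivan (id 15, depth 1).
Iteration 2: depth < 1 fails for all current rows; recursion stops.

Alice, Ivan, Mona, Vera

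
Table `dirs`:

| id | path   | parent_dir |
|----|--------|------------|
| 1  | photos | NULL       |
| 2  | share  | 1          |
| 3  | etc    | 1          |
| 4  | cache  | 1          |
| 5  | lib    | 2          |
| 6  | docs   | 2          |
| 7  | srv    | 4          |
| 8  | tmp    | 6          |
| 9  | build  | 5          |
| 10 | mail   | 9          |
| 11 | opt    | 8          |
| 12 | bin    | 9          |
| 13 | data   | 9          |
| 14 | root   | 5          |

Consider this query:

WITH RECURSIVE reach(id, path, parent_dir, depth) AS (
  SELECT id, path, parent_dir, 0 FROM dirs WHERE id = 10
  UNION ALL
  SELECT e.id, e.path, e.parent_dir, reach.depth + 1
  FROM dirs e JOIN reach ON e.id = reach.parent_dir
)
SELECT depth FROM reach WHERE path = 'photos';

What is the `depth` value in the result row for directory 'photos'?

4

Base: id=10 (mail), parent_dir=9, depth 0.
Iteration 1: join on id=9 -> build (id 9, parent_dir=5, depth 1).
Iteration 2: join on id=5 -> lib (id 5, parent_dir=2, depth 2).
Iteration 3: join on id=2 -> share (id 2, parent_dir=1, depth 3).
Iteration 4: join on id=1 -> photos (id 1, parent_dir=NULL, depth 4).
Iteration 5: parent_dir is NULL; no match; recursion stops.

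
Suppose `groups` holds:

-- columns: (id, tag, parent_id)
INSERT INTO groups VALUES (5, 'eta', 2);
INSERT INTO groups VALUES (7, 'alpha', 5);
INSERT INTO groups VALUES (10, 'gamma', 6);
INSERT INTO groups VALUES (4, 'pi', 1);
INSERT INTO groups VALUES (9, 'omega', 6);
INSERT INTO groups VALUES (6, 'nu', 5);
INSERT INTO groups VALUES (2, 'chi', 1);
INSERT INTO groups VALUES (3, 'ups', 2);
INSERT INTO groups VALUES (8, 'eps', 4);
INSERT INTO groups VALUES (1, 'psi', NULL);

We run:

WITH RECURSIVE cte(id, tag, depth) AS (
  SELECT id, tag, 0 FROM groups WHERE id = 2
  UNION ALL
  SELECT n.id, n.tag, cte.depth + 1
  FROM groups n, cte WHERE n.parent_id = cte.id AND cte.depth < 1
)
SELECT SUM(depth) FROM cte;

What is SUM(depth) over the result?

Base: id=2 (chi) at depth 0.
Iteration 1: rows with parent_id in {2} -> ups (id 3, depth 1), eta (id 5, depth 1).
Iteration 2: depth < 1 fails for all current rows; recursion stops.
SUM(depth) = 0 + 1 + 1 = 2.

2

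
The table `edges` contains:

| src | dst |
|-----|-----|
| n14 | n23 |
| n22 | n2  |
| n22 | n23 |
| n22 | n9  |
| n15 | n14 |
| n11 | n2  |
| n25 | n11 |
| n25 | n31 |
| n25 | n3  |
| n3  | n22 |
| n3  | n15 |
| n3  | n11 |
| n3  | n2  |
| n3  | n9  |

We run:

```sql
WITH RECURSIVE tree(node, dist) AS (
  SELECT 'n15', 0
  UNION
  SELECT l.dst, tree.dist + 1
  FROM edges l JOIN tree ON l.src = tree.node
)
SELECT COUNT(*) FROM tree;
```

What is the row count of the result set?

Base: (n15, dist=0).
Iteration 1: edges from {n15} -> (n14, dist=1).
Iteration 2: edges from {n14} -> (n23, dist=2).
Iteration 3: no outgoing edges from {n23}; recursion stops.
Total rows emitted: 3.

3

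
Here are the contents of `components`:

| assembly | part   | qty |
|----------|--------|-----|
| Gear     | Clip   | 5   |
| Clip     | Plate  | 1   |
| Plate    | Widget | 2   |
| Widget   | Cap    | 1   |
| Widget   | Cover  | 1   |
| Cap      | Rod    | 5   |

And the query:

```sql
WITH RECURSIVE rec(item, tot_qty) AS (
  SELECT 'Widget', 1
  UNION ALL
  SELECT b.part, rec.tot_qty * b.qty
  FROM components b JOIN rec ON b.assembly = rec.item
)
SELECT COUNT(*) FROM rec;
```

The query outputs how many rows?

Base: (Widget, tot_qty=1).
Iteration 1: components of {Widget} -> Cap = 1*1 = 1, Cover = 1*1 = 1.
Iteration 2: components of {Cap,Cover} -> Rod = 1*5 = 5.
Iteration 3: no further components; recursion stops.
Total rows emitted: 4.

4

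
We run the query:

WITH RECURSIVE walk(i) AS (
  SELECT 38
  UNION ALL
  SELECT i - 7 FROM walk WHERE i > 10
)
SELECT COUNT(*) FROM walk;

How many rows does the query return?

Base: i=38.
Iteration 1: 38 > 10 holds -> i = 38 - 7 = 31.
Iteration 2: 31 > 10 holds -> i = 31 - 7 = 24.
Iteration 3: 24 > 10 holds -> i = 24 - 7 = 17.
Iteration 4: 17 > 10 holds -> i = 17 - 7 = 10.
Iteration 5: 10 > 10 fails; recursion stops.
Total rows emitted: 5.

5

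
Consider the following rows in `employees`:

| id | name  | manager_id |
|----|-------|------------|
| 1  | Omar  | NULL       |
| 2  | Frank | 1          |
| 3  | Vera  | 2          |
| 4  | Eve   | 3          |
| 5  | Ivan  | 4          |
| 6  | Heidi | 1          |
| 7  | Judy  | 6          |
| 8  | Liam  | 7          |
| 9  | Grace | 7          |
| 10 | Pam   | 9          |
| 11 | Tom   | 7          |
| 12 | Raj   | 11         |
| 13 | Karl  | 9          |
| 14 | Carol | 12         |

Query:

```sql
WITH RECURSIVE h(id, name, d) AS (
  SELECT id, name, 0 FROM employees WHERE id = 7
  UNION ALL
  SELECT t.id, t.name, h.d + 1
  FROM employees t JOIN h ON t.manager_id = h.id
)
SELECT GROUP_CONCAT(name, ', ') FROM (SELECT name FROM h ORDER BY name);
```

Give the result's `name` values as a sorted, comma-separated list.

Carol, Grace, Judy, Karl, Liam, Pam, Raj, Tom

Base: id=7 (Judy) at d 0.
Iteration 1: rows with manager_id in {7} -> Liam (id 8, d 1), Grace (id 9, d 1), Tom (id 11, d 1).
Iteration 2: rows with manager_id in {8,9,11} -> Pam (id 10, d 2), Raj (id 12, d 2), Karl (id 13, d 2).
Iteration 3: rows with manager_id in {10,12,13} -> Carol (id 14, d 3).
Iteration 4: no rows with manager_id in {14}; recursion stops.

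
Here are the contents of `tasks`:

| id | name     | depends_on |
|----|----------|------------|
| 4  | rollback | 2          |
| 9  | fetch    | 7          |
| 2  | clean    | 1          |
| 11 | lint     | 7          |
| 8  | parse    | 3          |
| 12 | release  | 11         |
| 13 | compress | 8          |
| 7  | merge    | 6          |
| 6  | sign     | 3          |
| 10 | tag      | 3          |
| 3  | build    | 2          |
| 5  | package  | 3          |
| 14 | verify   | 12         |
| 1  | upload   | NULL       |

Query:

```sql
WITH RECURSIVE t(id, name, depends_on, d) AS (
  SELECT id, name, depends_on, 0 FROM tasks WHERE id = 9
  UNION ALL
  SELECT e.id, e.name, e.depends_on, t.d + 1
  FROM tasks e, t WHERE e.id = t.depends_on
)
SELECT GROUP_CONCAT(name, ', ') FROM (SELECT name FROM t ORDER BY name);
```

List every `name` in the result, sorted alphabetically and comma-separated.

Base: id=9 (fetch), depends_on=7, d 0.
Iteration 1: join on id=7 -> merge (id 7, depends_on=6, d 1).
Iteration 2: join on id=6 -> sign (id 6, depends_on=3, d 2).
Iteration 3: join on id=3 -> build (id 3, depends_on=2, d 3).
Iteration 4: join on id=2 -> clean (id 2, depends_on=1, d 4).
Iteration 5: join on id=1 -> upload (id 1, depends_on=NULL, d 5).
Iteration 6: depends_on is NULL; no match; recursion stops.

build, clean, fetch, merge, sign, upload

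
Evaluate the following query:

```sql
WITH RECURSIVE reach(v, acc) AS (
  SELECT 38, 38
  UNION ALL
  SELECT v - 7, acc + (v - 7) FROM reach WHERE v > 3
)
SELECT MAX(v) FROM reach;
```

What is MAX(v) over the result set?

Base: v=38, acc=38.
Iteration 1: 38 > 3 holds -> v = 38 - 7 = 31, acc = 38 + 31 = 69.
Iteration 2: 31 > 3 holds -> v = 31 - 7 = 24, acc = 69 + 24 = 93.
Iteration 3: 24 > 3 holds -> v = 24 - 7 = 17, acc = 93 + 17 = 110.
Iteration 4: 17 > 3 holds -> v = 17 - 7 = 10, acc = 110 + 10 = 120.
Iteration 5: 10 > 3 holds -> v = 10 - 7 = 3, acc = 120 + 3 = 123.
Iteration 6: 3 > 3 fails; recursion stops.
v values: 38, 31, 24, 17, 10, 3; the maximum is 38.

38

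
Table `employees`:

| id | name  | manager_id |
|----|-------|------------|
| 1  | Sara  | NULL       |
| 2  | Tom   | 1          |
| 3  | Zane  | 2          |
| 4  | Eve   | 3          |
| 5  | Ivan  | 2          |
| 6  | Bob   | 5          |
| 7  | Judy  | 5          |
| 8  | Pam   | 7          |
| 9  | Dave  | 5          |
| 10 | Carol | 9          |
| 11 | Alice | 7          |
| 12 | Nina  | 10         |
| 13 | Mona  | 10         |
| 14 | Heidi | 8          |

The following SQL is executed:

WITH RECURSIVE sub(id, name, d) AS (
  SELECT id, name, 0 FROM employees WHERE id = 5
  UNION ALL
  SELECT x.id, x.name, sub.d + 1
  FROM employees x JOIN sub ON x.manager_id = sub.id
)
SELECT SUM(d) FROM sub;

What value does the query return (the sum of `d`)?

Base: id=5 (Ivan) at d 0.
Iteration 1: rows with manager_id in {5} -> Bob (id 6, d 1), Judy (id 7, d 1), Dave (id 9, d 1).
Iteration 2: rows with manager_id in {6,7,9} -> Pam (id 8, d 2), Carol (id 10, d 2), Alice (id 11, d 2).
Iteration 3: rows with manager_id in {8,10,11} -> Nina (id 12, d 3), Mona (id 13, d 3), Heidi (id 14, d 3).
Iteration 4: no rows with manager_id in {12,13,14}; recursion stops.
SUM(d) = 0 + 1 + 1 + 1 + 2 + 2 + 2 + 3 + 3 + 3 = 18.

18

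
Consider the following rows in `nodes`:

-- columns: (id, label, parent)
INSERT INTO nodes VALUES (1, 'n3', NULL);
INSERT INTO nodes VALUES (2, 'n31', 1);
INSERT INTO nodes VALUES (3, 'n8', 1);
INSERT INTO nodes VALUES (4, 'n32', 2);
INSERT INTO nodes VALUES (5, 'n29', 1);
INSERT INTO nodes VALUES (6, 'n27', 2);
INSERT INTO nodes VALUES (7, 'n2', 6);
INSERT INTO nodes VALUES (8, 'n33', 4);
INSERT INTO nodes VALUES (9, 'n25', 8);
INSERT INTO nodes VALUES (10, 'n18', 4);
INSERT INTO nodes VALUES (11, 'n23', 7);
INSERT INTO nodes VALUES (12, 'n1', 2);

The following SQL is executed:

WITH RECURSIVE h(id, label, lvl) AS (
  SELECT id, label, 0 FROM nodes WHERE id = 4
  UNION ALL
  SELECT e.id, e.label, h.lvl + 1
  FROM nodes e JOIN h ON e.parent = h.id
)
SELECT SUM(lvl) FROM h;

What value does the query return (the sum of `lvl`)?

4

Base: id=4 (n32) at lvl 0.
Iteration 1: rows with parent in {4} -> n33 (id 8, lvl 1), n18 (id 10, lvl 1).
Iteration 2: rows with parent in {8,10} -> n25 (id 9, lvl 2).
Iteration 3: no rows with parent in {9}; recursion stops.
SUM(lvl) = 0 + 1 + 1 + 2 = 4.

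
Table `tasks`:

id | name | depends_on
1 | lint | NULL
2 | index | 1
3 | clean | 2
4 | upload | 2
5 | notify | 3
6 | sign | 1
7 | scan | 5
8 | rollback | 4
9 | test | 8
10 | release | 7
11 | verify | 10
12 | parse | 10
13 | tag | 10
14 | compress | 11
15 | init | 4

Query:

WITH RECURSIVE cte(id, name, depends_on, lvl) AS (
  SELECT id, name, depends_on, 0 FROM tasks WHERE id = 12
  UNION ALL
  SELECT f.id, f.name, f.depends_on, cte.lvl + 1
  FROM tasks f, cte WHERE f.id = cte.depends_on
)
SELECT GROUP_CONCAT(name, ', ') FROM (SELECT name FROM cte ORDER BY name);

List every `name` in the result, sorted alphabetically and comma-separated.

Base: id=12 (parse), depends_on=10, lvl 0.
Iteration 1: join on id=10 -> release (id 10, depends_on=7, lvl 1).
Iteration 2: join on id=7 -> scan (id 7, depends_on=5, lvl 2).
Iteration 3: join on id=5 -> notify (id 5, depends_on=3, lvl 3).
Iteration 4: join on id=3 -> clean (id 3, depends_on=2, lvl 4).
Iteration 5: join on id=2 -> index (id 2, depends_on=1, lvl 5).
Iteration 6: join on id=1 -> lint (id 1, depends_on=NULL, lvl 6).
Iteration 7: depends_on is NULL; no match; recursion stops.

clean, index, lint, notify, parse, release, scan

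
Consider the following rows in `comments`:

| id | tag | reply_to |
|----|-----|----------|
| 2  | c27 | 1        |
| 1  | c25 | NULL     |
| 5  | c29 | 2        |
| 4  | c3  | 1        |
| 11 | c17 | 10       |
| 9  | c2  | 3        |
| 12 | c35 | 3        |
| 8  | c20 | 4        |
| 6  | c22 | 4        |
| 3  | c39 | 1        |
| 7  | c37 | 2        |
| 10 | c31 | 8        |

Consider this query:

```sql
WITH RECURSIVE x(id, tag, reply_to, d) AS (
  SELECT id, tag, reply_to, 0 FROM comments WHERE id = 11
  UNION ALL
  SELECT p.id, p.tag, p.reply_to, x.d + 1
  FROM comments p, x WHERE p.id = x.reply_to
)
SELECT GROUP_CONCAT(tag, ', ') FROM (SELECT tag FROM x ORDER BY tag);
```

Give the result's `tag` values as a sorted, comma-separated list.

Base: id=11 (c17), reply_to=10, d 0.
Iteration 1: join on id=10 -> c31 (id 10, reply_to=8, d 1).
Iteration 2: join on id=8 -> c20 (id 8, reply_to=4, d 2).
Iteration 3: join on id=4 -> c3 (id 4, reply_to=1, d 3).
Iteration 4: join on id=1 -> c25 (id 1, reply_to=NULL, d 4).
Iteration 5: reply_to is NULL; no match; recursion stops.

c17, c20, c25, c3, c31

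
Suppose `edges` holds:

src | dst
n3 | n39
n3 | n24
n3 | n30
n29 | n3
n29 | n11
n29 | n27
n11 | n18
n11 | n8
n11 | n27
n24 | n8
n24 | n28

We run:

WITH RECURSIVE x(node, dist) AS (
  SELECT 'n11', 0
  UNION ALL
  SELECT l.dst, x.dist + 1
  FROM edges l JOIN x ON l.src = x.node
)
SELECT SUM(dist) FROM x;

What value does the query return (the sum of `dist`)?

3

Base: (n11, dist=0).
Iteration 1: edges from {n11} -> (n18, dist=1), (n27, dist=1), (n8, dist=1).
Iteration 2: no outgoing edges from {n18,n27,n8}; recursion stops.
SUM(dist) = 0 + 1 + 1 + 1 = 3.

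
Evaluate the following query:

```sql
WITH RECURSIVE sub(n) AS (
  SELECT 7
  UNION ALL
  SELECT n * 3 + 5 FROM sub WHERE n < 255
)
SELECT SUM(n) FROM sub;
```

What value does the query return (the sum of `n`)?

Base: n=7.
Iteration 1: 7 < 255 holds -> n = 7 * 3 + 5 = 26.
Iteration 2: 26 < 255 holds -> n = 26 * 3 + 5 = 83.
Iteration 3: 83 < 255 holds -> n = 83 * 3 + 5 = 254.
Iteration 4: 254 < 255 holds -> n = 254 * 3 + 5 = 767.
Iteration 5: 767 < 255 fails; recursion stops.
SUM(n) = 7 + 26 + 83 + 254 + 767 = 1137.

1137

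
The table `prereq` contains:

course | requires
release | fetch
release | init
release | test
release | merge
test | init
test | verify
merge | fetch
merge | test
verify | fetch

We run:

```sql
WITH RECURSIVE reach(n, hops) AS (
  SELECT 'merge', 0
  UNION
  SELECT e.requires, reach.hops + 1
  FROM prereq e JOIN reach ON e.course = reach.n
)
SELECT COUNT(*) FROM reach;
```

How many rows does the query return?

6

Base: (merge, hops=0).
Iteration 1: edges from {merge} -> (fetch, hops=1), (test, hops=1).
Iteration 2: edges from {fetch,test} -> (init, hops=2), (verify, hops=2).
Iteration 3: edges from {init,verify} -> (fetch, hops=3).
Iteration 4: no outgoing edges from {fetch}; recursion stops.
Total rows emitted: 6.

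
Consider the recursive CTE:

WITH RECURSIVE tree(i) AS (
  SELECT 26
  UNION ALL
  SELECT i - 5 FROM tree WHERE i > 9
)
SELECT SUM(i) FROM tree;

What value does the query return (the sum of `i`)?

Base: i=26.
Iteration 1: 26 > 9 holds -> i = 26 - 5 = 21.
Iteration 2: 21 > 9 holds -> i = 21 - 5 = 16.
Iteration 3: 16 > 9 holds -> i = 16 - 5 = 11.
Iteration 4: 11 > 9 holds -> i = 11 - 5 = 6.
Iteration 5: 6 > 9 fails; recursion stops.
SUM(i) = 26 + 21 + 16 + 11 + 6 = 80.

80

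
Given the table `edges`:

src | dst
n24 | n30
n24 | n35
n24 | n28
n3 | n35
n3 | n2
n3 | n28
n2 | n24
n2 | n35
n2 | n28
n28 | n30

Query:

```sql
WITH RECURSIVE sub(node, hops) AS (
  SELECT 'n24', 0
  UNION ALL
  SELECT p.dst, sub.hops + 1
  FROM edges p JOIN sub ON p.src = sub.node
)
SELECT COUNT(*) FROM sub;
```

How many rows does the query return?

5

Base: (n24, hops=0).
Iteration 1: edges from {n24} -> (n28, hops=1), (n30, hops=1), (n35, hops=1).
Iteration 2: edges from {n28,n30,n35} -> (n30, hops=2).
Iteration 3: no outgoing edges from {n30}; recursion stops.
Total rows emitted: 5.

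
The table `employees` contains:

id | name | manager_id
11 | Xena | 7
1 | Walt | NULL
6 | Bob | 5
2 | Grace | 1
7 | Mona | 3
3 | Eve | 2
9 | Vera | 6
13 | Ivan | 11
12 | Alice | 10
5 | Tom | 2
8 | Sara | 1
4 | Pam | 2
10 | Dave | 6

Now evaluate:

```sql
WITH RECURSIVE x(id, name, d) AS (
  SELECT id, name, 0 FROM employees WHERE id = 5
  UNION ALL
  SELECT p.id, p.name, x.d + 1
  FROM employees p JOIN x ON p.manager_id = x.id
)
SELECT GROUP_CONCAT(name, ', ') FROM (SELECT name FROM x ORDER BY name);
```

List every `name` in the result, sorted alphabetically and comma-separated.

Alice, Bob, Dave, Tom, Vera

Base: id=5 (Tom) at d 0.
Iteration 1: rows with manager_id in {5} -> Bob (id 6, d 1).
Iteration 2: rows with manager_id in {6} -> Vera (id 9, d 2), Dave (id 10, d 2).
Iteration 3: rows with manager_id in {9,10} -> Alice (id 12, d 3).
Iteration 4: no rows with manager_id in {12}; recursion stops.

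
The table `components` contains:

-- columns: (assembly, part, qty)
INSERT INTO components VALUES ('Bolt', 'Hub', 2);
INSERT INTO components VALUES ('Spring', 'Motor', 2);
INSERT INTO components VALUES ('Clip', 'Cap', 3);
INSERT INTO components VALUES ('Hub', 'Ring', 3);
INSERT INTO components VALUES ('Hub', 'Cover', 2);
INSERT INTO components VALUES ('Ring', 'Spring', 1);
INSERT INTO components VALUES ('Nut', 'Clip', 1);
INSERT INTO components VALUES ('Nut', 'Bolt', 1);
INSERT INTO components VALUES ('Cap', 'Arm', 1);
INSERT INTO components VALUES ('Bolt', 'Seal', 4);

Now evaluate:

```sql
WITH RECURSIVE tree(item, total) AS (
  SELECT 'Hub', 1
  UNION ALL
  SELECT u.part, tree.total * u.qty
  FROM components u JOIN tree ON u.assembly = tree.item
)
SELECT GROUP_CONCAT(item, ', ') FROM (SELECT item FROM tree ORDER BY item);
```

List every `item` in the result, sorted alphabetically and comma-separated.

Cover, Hub, Motor, Ring, Spring

Base: (Hub, total=1).
Iteration 1: components of {Hub} -> Cover = 1*2 = 2, Ring = 1*3 = 3.
Iteration 2: components of {Cover,Ring} -> Spring = 3*1 = 3.
Iteration 3: components of {Spring} -> Motor = 3*2 = 6.
Iteration 4: no further components; recursion stops.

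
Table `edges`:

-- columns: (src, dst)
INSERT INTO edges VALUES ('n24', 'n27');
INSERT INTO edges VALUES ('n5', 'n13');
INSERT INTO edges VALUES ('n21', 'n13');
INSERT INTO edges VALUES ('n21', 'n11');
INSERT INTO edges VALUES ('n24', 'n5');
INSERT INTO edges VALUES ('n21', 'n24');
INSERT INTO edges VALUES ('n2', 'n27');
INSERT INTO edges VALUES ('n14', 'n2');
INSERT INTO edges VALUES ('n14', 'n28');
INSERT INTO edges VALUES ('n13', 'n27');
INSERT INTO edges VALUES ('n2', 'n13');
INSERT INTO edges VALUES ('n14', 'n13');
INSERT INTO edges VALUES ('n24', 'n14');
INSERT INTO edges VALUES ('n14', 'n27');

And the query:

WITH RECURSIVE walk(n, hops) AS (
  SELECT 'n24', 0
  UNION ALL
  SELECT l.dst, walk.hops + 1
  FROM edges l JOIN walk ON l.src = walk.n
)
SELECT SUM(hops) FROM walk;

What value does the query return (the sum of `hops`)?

Base: (n24, hops=0).
Iteration 1: edges from {n24} -> (n14, hops=1), (n27, hops=1), (n5, hops=1).
Iteration 2: edges from {n14,n27,n5} -> (n13, hops=2) x2, (n2, hops=2), (n27, hops=2), (n28, hops=2). [UNION ALL keeps all 5 new rows, including repeats]
Iteration 3: edges from {n13,n2,n27,n28} -> (n13, hops=3), (n27, hops=3) x3. [UNION ALL keeps all 4 new rows, including repeats]
Iteration 4: edges from {n13,n27} -> (n27, hops=4).
Iteration 5: no outgoing edges from {n27}; recursion stops.
SUM(hops) = 0 + 1 + 1 + 1 + 2 + 2 + 2 + 2 + 2 + 3 + 3 + 3 + 3 + 4 = 29.

29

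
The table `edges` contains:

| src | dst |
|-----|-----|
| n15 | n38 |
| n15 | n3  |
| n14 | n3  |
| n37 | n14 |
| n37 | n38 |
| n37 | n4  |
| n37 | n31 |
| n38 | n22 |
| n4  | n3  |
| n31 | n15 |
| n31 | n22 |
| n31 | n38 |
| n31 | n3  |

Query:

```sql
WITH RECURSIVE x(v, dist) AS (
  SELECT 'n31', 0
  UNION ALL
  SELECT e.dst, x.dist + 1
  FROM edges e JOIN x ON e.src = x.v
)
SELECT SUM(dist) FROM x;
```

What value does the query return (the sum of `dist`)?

Base: (n31, dist=0).
Iteration 1: edges from {n31} -> (n15, dist=1), (n22, dist=1), (n3, dist=1), (n38, dist=1).
Iteration 2: edges from {n15,n22,n3,n38} -> (n22, dist=2), (n3, dist=2), (n38, dist=2).
Iteration 3: edges from {n22,n3,n38} -> (n22, dist=3).
Iteration 4: no outgoing edges from {n22}; recursion stops.
SUM(dist) = 0 + 1 + 1 + 1 + 1 + 2 + 2 + 2 + 3 = 13.

13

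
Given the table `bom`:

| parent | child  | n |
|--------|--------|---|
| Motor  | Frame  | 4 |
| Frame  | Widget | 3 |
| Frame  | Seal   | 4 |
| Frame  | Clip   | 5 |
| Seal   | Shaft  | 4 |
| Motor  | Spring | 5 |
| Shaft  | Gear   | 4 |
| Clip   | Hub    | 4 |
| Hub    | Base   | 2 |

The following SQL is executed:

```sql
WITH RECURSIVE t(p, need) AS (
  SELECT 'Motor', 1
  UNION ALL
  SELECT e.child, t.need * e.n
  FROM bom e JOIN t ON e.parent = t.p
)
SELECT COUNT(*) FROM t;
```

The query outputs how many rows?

Base: (Motor, need=1).
Iteration 1: components of {Motor} -> Frame = 1*4 = 4, Spring = 1*5 = 5.
Iteration 2: components of {Frame,Spring} -> Clip = 4*5 = 20, Seal = 4*4 = 16, Widget = 4*3 = 12.
Iteration 3: components of {Clip,Seal,Widget} -> Hub = 20*4 = 80, Shaft = 16*4 = 64.
Iteration 4: components of {Hub,Shaft} -> Base = 80*2 = 160, Gear = 64*4 = 256.
Iteration 5: no further components; recursion stops.
Total rows emitted: 10.

10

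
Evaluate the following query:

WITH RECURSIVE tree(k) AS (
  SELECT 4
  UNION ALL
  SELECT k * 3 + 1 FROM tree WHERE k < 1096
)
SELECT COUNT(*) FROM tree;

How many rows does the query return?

Base: k=4.
Iteration 1: 4 < 1096 holds -> k = 4 * 3 + 1 = 13.
Iteration 2: 13 < 1096 holds -> k = 13 * 3 + 1 = 40.
Iteration 3: 40 < 1096 holds -> k = 40 * 3 + 1 = 121.
Iteration 4: 121 < 1096 holds -> k = 121 * 3 + 1 = 364.
Iteration 5: 364 < 1096 holds -> k = 364 * 3 + 1 = 1093.
Iteration 6: 1093 < 1096 holds -> k = 1093 * 3 + 1 = 3280.
Iteration 7: 3280 < 1096 fails; recursion stops.
Total rows emitted: 7.

7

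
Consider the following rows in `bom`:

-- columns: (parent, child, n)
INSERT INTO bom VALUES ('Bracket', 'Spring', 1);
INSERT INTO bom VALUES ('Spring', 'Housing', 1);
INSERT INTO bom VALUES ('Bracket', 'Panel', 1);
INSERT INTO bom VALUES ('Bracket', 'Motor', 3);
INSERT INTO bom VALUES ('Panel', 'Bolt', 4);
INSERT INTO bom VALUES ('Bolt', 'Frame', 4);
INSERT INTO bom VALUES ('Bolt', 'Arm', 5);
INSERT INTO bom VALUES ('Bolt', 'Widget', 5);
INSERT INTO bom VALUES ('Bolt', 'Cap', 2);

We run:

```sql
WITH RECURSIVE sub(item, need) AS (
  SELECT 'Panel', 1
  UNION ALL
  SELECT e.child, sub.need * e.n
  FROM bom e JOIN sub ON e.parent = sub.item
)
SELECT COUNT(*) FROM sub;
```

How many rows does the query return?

Base: (Panel, need=1).
Iteration 1: components of {Panel} -> Bolt = 1*4 = 4.
Iteration 2: components of {Bolt} -> Arm = 4*5 = 20, Cap = 4*2 = 8, Frame = 4*4 = 16, Widget = 4*5 = 20.
Iteration 3: no further components; recursion stops.
Total rows emitted: 6.

6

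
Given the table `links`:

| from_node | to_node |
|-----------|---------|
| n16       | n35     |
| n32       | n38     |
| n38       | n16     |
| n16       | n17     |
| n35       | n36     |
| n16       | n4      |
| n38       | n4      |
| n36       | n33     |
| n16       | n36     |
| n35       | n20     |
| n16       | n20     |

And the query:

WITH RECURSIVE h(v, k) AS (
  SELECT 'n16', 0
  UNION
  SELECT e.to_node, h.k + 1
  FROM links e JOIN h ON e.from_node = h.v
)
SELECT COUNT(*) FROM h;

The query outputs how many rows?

Base: (n16, k=0).
Iteration 1: edges from {n16} -> (n17, k=1), (n20, k=1), (n35, k=1), (n36, k=1), (n4, k=1).
Iteration 2: edges from {n17,n20,n35,n36,n4} -> (n20, k=2), (n33, k=2), (n36, k=2).
Iteration 3: edges from {n20,n33,n36} -> (n33, k=3).
Iteration 4: no outgoing edges from {n33}; recursion stops.
Total rows emitted: 10.

10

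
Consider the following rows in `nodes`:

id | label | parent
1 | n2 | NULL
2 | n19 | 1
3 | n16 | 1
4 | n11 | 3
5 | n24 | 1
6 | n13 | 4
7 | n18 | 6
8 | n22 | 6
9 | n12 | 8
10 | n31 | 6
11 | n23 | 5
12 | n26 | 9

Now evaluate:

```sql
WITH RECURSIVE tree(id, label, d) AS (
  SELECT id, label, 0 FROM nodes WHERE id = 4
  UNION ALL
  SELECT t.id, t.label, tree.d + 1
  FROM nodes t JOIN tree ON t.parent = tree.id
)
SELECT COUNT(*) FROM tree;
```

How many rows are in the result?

7

Base: id=4 (n11) at d 0.
Iteration 1: rows with parent in {4} -> n13 (id 6, d 1).
Iteration 2: rows with parent in {6} -> n18 (id 7, d 2), n22 (id 8, d 2), n31 (id 10, d 2).
Iteration 3: rows with parent in {7,8,10} -> n12 (id 9, d 3).
Iteration 4: rows with parent in {9} -> n26 (id 12, d 4).
Iteration 5: no rows with parent in {12}; recursion stops.
Total rows emitted: 7.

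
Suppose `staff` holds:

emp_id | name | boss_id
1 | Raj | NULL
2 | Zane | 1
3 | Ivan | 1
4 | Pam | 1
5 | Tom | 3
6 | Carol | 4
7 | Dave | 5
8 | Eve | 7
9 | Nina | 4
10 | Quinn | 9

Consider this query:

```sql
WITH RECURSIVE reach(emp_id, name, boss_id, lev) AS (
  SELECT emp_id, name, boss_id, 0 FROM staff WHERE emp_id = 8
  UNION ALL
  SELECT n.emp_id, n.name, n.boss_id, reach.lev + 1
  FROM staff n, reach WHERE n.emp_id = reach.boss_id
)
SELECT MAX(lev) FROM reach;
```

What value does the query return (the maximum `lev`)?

4

Base: emp_id=8 (Eve), boss_id=7, lev 0.
Iteration 1: join on emp_id=7 -> Dave (id 7, boss_id=5, lev 1).
Iteration 2: join on emp_id=5 -> Tom (id 5, boss_id=3, lev 2).
Iteration 3: join on emp_id=3 -> Ivan (id 3, boss_id=1, lev 3).
Iteration 4: join on emp_id=1 -> Raj (id 1, boss_id=NULL, lev 4).
Iteration 5: boss_id is NULL; no match; recursion stops.
lev values: 0, 1, 2, 3, 4; the maximum is 4.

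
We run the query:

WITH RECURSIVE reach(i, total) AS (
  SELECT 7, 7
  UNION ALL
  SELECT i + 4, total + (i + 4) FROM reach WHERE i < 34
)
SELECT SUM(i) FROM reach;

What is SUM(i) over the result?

Base: i=7, total=7.
Iteration 1: 7 < 34 holds -> i = 7 + 4 = 11, total = 7 + 11 = 18.
Iteration 2: 11 < 34 holds -> i = 11 + 4 = 15, total = 18 + 15 = 33.
Iteration 3: 15 < 34 holds -> i = 15 + 4 = 19, total = 33 + 19 = 52.
Iteration 4: 19 < 34 holds -> i = 19 + 4 = 23, total = 52 + 23 = 75.
Iteration 5: 23 < 34 holds -> i = 23 + 4 = 27, total = 75 + 27 = 102.
Iteration 6: 27 < 34 holds -> i = 27 + 4 = 31, total = 102 + 31 = 133.
Iteration 7: 31 < 34 holds -> i = 31 + 4 = 35, total = 133 + 35 = 168.
Iteration 8: 35 < 34 fails; recursion stops.
SUM(i) = 7 + 11 + 15 + 19 + 23 + 27 + 31 + 35 = 168.

168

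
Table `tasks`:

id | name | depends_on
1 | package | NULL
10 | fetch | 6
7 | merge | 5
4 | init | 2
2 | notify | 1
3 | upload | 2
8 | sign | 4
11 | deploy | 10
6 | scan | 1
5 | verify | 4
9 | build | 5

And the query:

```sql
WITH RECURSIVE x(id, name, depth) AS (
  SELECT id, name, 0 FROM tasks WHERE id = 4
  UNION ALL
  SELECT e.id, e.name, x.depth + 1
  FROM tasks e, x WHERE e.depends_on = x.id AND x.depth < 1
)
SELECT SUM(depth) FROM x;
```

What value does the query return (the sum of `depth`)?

2

Base: id=4 (init) at depth 0.
Iteration 1: rows with depends_on in {4} -> verify (id 5, depth 1), sign (id 8, depth 1).
Iteration 2: depth < 1 fails for all current rows; recursion stops.
SUM(depth) = 0 + 1 + 1 = 2.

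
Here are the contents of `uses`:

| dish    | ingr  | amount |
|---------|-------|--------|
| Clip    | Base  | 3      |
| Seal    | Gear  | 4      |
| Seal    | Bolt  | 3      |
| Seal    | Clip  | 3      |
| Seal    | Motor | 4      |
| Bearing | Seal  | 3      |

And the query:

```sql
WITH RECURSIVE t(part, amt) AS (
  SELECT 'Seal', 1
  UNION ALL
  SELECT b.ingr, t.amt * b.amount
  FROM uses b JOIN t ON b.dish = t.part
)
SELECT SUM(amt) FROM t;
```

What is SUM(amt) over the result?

24

Base: (Seal, amt=1).
Iteration 1: components of {Seal} -> Bolt = 1*3 = 3, Clip = 1*3 = 3, Gear = 1*4 = 4, Motor = 1*4 = 4.
Iteration 2: components of {Bolt,Clip,Gear,Motor} -> Base = 3*3 = 9.
Iteration 3: no further components; recursion stops.
SUM(amt) = 1 + 3 + 3 + 4 + 4 + 9 = 24.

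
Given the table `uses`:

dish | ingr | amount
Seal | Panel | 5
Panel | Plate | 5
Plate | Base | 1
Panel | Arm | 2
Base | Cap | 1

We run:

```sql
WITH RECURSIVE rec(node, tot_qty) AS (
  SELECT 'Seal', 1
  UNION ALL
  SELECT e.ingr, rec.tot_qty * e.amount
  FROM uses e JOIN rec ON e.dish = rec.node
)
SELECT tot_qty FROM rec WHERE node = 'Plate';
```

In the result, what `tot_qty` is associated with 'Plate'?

25

Base: (Seal, tot_qty=1).
Iteration 1: components of {Seal} -> Panel = 1*5 = 5.
Iteration 2: components of {Panel} -> Arm = 5*2 = 10, Plate = 5*5 = 25.
Iteration 3: components of {Arm,Plate} -> Base = 25*1 = 25.
Iteration 4: components of {Base} -> Cap = 25*1 = 25.
Iteration 5: no further components; recursion stops.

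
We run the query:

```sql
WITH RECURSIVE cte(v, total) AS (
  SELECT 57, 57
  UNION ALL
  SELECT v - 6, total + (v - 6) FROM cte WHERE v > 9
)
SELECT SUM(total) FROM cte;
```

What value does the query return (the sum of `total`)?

Base: v=57, total=57.
Iteration 1: 57 > 9 holds -> v = 57 - 6 = 51, total = 57 + 51 = 108.
Iteration 2: 51 > 9 holds -> v = 51 - 6 = 45, total = 108 + 45 = 153.
Iteration 3: 45 > 9 holds -> v = 45 - 6 = 39, total = 153 + 39 = 192.
Iteration 4: 39 > 9 holds -> v = 39 - 6 = 33, total = 192 + 33 = 225.
Iteration 5: 33 > 9 holds -> v = 33 - 6 = 27, total = 225 + 27 = 252.
Iteration 6: 27 > 9 holds -> v = 27 - 6 = 21, total = 252 + 21 = 273.
Iteration 7: 21 > 9 holds -> v = 21 - 6 = 15, total = 273 + 15 = 288.
Iteration 8: 15 > 9 holds -> v = 15 - 6 = 9, total = 288 + 9 = 297.
Iteration 9: 9 > 9 fails; recursion stops.
SUM(total) = 57 + 108 + 153 + 192 + 225 + 252 + 273 + 288 + 297 = 1845.

1845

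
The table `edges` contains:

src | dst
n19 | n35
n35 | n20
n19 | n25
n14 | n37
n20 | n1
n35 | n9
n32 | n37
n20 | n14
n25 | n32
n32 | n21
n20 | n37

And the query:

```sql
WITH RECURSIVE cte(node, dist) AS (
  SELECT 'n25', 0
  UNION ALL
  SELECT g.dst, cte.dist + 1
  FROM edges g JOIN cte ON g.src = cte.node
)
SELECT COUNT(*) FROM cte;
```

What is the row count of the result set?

4

Base: (n25, dist=0).
Iteration 1: edges from {n25} -> (n32, dist=1).
Iteration 2: edges from {n32} -> (n21, dist=2), (n37, dist=2).
Iteration 3: no outgoing edges from {n21,n37}; recursion stops.
Total rows emitted: 4.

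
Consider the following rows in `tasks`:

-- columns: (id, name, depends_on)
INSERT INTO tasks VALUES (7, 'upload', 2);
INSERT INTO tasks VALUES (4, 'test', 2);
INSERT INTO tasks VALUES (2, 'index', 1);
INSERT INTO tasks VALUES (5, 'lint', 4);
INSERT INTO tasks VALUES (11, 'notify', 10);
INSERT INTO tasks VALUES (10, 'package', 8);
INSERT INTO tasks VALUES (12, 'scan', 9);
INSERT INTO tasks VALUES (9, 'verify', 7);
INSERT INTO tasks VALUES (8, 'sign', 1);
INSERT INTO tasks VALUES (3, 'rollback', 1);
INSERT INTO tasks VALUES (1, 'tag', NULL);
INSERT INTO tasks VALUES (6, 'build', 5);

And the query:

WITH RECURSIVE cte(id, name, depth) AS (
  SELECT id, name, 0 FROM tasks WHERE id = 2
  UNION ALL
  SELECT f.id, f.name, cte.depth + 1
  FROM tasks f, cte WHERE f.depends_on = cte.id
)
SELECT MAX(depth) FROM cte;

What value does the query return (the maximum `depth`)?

Base: id=2 (index) at depth 0.
Iteration 1: rows with depends_on in {2} -> test (id 4, depth 1), upload (id 7, depth 1).
Iteration 2: rows with depends_on in {4,7} -> lint (id 5, depth 2), verify (id 9, depth 2).
Iteration 3: rows with depends_on in {5,9} -> build (id 6, depth 3), scan (id 12, depth 3).
Iteration 4: no rows with depends_on in {6,12}; recursion stops.
depth values: 0, 1, 1, 2, 2, 3, 3; the maximum is 3.

3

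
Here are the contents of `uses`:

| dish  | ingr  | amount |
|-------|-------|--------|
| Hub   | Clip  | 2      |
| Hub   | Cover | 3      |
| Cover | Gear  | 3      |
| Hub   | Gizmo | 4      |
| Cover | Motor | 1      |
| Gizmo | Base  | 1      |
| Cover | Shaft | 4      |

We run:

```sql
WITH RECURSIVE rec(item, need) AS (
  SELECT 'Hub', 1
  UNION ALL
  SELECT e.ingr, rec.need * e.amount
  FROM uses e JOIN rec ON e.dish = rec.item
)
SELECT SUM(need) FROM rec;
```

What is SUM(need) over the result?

38

Base: (Hub, need=1).
Iteration 1: components of {Hub} -> Clip = 1*2 = 2, Cover = 1*3 = 3, Gizmo = 1*4 = 4.
Iteration 2: components of {Clip,Cover,Gizmo} -> Base = 4*1 = 4, Gear = 3*3 = 9, Motor = 3*1 = 3, Shaft = 3*4 = 12.
Iteration 3: no further components; recursion stops.
SUM(need) = 1 + 2 + 3 + 4 + 9 + 3 + 12 + 4 = 38.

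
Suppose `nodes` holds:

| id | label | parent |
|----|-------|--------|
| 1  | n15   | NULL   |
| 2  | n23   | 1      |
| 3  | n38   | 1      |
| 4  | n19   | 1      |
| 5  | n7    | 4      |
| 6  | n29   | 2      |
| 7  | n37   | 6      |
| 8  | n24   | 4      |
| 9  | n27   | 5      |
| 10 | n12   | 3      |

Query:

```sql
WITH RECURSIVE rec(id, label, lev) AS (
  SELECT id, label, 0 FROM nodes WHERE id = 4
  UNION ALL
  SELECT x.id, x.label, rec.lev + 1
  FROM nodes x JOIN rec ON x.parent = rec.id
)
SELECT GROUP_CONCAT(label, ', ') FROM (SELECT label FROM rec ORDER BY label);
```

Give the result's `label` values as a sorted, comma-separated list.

Base: id=4 (n19) at lev 0.
Iteration 1: rows with parent in {4} -> n7 (id 5, lev 1), n24 (id 8, lev 1).
Iteration 2: rows with parent in {5,8} -> n27 (id 9, lev 2).
Iteration 3: no rows with parent in {9}; recursion stops.

n19, n24, n27, n7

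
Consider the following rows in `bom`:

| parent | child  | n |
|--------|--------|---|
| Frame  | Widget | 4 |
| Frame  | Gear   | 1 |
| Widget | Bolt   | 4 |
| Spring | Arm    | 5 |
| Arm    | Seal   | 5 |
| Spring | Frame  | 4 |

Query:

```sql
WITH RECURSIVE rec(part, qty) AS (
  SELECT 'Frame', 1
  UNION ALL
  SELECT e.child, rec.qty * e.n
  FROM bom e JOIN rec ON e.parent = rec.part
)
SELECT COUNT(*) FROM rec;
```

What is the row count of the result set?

Base: (Frame, qty=1).
Iteration 1: components of {Frame} -> Gear = 1*1 = 1, Widget = 1*4 = 4.
Iteration 2: components of {Gear,Widget} -> Bolt = 4*4 = 16.
Iteration 3: no further components; recursion stops.
Total rows emitted: 4.

4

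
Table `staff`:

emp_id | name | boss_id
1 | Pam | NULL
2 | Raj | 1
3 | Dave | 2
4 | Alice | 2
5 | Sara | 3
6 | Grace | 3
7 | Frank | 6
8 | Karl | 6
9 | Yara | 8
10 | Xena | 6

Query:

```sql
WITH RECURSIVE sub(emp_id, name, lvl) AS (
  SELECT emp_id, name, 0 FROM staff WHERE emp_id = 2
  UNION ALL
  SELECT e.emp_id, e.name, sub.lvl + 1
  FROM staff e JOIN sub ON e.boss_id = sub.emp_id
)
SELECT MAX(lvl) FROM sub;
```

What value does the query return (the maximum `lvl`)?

Base: emp_id=2 (Raj) at lvl 0.
Iteration 1: rows with boss_id in {2} -> Dave (id 3, lvl 1), Alice (id 4, lvl 1).
Iteration 2: rows with boss_id in {3,4} -> Sara (id 5, lvl 2), Grace (id 6, lvl 2).
Iteration 3: rows with boss_id in {5,6} -> Frank (id 7, lvl 3), Karl (id 8, lvl 3), Xena (id 10, lvl 3).
Iteration 4: rows with boss_id in {7,8,10} -> Yara (id 9, lvl 4).
Iteration 5: no rows with boss_id in {9}; recursion stops.
lvl values: 0, 1, 1, 2, 2, 3, 3, 3, 4; the maximum is 4.

4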